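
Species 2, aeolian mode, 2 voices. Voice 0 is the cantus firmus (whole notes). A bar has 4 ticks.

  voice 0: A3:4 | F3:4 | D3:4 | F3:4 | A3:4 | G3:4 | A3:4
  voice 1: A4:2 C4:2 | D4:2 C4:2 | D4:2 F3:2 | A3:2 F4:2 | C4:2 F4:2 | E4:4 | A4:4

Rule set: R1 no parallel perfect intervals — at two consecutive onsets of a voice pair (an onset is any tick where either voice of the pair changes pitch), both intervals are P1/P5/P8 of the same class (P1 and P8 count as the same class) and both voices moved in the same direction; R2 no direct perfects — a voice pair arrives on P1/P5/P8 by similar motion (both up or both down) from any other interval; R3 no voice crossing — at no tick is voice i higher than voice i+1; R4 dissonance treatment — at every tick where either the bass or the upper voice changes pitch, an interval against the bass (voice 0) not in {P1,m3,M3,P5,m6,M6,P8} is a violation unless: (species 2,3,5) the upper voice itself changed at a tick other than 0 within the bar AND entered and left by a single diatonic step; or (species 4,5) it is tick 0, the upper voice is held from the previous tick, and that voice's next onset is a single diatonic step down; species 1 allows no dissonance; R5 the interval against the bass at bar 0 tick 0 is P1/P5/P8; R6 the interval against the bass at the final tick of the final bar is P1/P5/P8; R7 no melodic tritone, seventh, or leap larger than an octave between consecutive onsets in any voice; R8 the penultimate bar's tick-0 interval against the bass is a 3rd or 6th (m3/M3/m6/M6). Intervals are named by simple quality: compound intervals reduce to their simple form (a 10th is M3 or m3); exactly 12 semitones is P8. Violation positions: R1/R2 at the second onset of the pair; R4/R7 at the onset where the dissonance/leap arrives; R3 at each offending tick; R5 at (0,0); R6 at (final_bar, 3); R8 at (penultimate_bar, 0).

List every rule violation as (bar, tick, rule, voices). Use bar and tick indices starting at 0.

bar 0: v0=A3 v1=A4 downbeat P8
bar 1: v0=F3 v1=D4 downbeat M6
bar 2: v0=D3 v1=D4 downbeat P8
bar 3: v0=F3 v1=A3 downbeat M3
bar 4: v0=A3 v1=C4 downbeat m3
bar 5: v0=G3 v1=E4 downbeat M6
bar 6: v0=A3 v1=A4 downbeat P8
  -> R2 @ bar 6 tick 0 v(0, 1): G3/E4 M6 -> A3/A4 P8 similar

(6, 0, R2, (0, 1))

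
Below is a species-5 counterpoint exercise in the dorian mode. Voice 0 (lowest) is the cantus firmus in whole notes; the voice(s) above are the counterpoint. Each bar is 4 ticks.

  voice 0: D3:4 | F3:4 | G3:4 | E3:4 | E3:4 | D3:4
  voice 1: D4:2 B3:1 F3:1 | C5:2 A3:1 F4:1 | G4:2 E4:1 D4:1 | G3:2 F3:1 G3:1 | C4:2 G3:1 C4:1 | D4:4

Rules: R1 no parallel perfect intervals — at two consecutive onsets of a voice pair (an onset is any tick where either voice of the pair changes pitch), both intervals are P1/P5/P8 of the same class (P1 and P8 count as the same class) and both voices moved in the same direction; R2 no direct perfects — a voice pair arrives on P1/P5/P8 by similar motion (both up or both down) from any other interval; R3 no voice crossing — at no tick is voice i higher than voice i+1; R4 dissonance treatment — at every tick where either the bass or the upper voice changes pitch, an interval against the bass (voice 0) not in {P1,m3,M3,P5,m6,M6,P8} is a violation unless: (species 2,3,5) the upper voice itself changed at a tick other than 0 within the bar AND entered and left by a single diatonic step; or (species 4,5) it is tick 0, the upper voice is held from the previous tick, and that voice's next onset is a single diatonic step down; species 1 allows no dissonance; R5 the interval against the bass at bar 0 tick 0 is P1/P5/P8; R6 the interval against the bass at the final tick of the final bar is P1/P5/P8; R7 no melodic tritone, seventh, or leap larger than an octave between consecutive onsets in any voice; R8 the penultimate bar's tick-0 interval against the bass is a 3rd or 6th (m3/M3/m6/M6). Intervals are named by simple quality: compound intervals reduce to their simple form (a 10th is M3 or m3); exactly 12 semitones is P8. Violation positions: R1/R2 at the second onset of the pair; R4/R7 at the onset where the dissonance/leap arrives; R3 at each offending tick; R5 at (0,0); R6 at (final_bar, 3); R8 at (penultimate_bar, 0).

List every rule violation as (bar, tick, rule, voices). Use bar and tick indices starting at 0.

bar 0: v0=D3 v1=D4 downbeat P8
bar 1: v0=F3 v1=C5 downbeat P5
bar 2: v0=G3 v1=G4 downbeat P8
bar 3: v0=E3 v1=G3 downbeat m3
bar 4: v0=E3 v1=C4 downbeat m6
bar 5: v0=D3 v1=D4 downbeat P8
  -> R7 @ bar 0 tick 3 v(1,): B3->F3 leap 6st
  -> R2 @ bar 1 tick 0 v(0, 1): D3/F3 m3 -> F3/C5 P5 similar
  -> R7 @ bar 1 tick 0 v(1,): F3->C5 leap 19st
  -> R7 @ bar 1 tick 2 v(1,): C5->A3 leap 15st
  -> R1 @ bar 2 tick 0 v(0, 1): F3/F4 P8 -> G3/G4 P8 similar

(0, 3, R7, (1,))
(1, 0, R2, (0, 1))
(1, 0, R7, (1,))
(1, 2, R7, (1,))
(2, 0, R1, (0, 1))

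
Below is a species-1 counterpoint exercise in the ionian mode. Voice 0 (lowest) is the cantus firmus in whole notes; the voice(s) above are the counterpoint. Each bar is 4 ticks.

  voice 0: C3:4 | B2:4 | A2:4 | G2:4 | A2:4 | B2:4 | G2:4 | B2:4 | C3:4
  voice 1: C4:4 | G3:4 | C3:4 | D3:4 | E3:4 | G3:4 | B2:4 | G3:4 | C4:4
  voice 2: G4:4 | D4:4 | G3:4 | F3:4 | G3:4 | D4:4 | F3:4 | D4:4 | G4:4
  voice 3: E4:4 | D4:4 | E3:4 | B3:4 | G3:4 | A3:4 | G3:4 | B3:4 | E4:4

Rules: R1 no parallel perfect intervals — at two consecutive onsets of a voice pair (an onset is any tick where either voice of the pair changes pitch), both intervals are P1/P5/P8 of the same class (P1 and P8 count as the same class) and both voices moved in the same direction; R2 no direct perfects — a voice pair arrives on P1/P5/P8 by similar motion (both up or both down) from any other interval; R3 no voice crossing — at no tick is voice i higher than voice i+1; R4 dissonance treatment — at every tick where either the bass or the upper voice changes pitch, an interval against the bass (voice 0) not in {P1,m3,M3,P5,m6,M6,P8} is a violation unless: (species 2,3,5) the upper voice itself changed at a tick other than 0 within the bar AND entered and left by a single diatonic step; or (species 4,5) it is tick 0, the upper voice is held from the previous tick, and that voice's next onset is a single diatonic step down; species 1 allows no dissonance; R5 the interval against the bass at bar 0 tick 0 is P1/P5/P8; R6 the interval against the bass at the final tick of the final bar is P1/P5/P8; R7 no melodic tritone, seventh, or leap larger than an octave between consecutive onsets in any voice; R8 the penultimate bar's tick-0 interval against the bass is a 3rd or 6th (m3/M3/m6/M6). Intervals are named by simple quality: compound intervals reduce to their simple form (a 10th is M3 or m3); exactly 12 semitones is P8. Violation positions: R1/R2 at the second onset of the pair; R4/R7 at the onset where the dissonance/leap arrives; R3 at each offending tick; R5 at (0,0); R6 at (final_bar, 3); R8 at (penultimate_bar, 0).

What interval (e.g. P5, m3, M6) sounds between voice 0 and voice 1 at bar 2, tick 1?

voice 0=A2 voice 1=C3 -> m3

m3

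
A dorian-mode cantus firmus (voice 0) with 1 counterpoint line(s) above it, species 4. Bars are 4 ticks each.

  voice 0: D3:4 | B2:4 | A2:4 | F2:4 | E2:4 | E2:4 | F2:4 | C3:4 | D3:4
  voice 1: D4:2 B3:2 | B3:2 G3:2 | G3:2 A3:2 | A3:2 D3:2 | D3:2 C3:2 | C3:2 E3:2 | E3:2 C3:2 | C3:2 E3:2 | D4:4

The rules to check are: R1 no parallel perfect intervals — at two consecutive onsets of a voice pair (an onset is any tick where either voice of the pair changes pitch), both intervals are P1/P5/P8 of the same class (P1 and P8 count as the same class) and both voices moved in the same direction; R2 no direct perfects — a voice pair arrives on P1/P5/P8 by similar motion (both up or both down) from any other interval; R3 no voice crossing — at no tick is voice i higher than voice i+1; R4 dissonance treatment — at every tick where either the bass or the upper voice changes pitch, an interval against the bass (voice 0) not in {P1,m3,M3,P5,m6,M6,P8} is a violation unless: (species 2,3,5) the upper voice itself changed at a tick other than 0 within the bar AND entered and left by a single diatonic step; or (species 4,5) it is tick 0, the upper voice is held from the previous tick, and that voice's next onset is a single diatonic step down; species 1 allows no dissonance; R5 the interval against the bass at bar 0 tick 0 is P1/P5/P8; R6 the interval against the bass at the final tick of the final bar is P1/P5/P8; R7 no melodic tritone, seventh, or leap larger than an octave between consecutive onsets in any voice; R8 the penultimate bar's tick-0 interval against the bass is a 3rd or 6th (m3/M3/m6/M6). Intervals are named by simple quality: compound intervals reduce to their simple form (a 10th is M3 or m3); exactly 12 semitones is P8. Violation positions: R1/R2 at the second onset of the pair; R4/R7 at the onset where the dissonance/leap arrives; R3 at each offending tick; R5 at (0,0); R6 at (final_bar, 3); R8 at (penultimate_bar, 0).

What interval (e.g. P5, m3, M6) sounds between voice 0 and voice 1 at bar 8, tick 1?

voice 0=D3 voice 1=D4 -> P8

P8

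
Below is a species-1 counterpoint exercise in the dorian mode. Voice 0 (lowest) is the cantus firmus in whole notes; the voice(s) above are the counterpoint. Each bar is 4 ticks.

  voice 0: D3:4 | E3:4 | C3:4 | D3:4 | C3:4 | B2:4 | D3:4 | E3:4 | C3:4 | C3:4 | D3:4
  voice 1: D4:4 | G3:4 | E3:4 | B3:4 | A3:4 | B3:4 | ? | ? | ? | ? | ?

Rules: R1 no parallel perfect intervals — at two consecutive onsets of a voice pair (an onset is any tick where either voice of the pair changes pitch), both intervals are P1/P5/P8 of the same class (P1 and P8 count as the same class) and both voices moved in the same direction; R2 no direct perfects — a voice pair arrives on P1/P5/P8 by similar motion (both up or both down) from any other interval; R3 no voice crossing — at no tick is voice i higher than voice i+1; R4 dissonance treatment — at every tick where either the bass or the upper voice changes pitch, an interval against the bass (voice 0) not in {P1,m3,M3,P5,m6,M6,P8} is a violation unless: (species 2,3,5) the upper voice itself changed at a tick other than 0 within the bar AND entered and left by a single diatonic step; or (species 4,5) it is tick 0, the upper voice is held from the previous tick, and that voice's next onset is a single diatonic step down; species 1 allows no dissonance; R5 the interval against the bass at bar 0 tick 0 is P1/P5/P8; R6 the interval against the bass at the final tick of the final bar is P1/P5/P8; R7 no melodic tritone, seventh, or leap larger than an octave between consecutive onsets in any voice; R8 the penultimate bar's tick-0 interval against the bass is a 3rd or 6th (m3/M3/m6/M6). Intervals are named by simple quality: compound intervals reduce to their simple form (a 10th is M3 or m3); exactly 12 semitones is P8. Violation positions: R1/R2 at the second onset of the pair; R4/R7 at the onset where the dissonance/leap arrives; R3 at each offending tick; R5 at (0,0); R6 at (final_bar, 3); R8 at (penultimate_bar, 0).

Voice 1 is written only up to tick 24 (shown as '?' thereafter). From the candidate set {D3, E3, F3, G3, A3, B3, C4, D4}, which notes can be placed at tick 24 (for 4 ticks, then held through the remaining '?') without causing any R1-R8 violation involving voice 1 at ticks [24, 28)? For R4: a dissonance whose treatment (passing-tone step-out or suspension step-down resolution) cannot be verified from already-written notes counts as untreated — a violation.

{A3, B3, D3}

D3: legal
E3: violates R4
F3: violates R7
G3: violates R4
A3: legal
B3: legal
C4: violates R4
D4: violates R1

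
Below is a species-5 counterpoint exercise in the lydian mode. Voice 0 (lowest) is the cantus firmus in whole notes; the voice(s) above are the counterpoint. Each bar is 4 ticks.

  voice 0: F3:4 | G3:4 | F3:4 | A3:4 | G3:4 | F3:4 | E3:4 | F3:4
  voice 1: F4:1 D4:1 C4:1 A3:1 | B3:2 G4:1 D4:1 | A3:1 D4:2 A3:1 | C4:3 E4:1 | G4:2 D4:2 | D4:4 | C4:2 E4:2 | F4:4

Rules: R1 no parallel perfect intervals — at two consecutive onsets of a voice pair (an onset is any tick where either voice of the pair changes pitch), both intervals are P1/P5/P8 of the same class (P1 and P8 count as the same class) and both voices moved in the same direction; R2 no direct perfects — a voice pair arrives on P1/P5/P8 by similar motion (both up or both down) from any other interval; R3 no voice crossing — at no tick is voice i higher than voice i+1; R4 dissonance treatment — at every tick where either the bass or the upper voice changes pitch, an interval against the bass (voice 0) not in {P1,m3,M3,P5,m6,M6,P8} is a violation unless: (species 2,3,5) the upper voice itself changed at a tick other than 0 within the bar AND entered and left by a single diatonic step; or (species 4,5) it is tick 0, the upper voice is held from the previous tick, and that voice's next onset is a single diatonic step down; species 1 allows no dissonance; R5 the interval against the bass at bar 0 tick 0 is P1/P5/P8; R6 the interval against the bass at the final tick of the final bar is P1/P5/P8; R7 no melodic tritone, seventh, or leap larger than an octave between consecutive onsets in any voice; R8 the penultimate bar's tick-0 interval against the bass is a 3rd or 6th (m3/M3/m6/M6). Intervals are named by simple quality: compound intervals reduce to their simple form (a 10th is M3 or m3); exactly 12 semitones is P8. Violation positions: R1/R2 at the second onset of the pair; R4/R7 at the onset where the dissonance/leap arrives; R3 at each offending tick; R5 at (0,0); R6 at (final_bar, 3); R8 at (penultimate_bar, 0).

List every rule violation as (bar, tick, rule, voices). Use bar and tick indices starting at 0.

(7, 0, R1, (0, 1))

bar 0: v0=F3 v1=F4 downbeat P8
bar 1: v0=G3 v1=B3 downbeat M3
bar 2: v0=F3 v1=A3 downbeat M3
bar 3: v0=A3 v1=C4 downbeat m3
bar 4: v0=G3 v1=G4 downbeat P8
bar 5: v0=F3 v1=D4 downbeat M6
bar 6: v0=E3 v1=C4 downbeat m6
bar 7: v0=F3 v1=F4 downbeat P8
  -> R1 @ bar 7 tick 0 v(0, 1): E3/E4 P8 -> F3/F4 P8 similar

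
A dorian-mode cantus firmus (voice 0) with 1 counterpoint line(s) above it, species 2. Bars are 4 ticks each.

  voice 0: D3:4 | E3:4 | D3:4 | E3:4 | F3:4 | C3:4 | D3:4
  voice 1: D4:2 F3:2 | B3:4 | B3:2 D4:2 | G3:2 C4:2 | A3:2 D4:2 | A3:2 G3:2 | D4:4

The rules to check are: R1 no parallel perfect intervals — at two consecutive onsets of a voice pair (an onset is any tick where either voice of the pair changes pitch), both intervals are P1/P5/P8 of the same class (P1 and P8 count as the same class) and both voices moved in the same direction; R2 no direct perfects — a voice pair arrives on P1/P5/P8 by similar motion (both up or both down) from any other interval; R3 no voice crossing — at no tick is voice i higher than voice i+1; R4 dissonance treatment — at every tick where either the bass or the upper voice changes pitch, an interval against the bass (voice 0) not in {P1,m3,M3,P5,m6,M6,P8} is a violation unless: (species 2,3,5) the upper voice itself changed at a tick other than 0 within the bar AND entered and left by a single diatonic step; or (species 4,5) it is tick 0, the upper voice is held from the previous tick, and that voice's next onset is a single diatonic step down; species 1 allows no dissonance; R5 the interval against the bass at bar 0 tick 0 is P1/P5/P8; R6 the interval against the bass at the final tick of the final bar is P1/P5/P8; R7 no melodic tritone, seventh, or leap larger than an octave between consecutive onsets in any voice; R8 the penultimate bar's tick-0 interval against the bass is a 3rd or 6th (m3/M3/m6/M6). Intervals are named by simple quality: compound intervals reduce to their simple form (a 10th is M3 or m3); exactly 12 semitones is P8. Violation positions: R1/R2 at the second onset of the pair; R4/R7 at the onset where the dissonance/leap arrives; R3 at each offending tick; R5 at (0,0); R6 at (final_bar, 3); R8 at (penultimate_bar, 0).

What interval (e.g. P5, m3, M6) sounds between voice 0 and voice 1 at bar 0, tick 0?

P8

voice 0=D3 voice 1=D4 -> P8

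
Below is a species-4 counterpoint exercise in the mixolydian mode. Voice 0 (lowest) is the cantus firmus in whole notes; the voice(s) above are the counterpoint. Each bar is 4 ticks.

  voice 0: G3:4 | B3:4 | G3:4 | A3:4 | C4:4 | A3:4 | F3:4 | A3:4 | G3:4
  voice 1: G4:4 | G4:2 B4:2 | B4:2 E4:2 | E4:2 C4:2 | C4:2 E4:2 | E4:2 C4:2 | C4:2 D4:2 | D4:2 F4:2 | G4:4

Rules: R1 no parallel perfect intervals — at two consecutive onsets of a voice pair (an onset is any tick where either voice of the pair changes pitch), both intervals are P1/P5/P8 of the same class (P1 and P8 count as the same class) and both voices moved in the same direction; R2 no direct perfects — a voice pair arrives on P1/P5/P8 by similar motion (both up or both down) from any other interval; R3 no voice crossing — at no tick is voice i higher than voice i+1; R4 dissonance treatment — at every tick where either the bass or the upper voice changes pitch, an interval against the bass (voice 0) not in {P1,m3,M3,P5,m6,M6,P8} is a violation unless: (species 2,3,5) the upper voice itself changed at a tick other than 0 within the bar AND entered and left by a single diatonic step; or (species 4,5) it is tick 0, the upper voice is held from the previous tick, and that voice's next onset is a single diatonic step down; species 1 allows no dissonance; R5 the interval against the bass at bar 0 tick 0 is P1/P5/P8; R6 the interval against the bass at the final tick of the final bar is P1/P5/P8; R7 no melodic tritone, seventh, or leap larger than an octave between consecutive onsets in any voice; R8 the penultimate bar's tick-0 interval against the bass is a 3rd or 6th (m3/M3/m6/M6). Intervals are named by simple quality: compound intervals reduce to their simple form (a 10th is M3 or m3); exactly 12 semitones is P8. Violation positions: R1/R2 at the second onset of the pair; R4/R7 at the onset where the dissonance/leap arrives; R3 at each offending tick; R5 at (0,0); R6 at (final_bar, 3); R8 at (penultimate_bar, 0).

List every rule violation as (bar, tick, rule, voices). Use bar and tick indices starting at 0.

(7, 0, R4, (0, 1))
(7, 0, R8, (0, 1))

bar 0: v0=G3 v1=G4 downbeat P8
bar 1: v0=B3 v1=G4 downbeat m6
bar 2: v0=G3 v1=B4 downbeat M3
bar 3: v0=A3 v1=E4 downbeat P5
bar 4: v0=C4 v1=C4 downbeat P1
bar 5: v0=A3 v1=E4 downbeat P5
bar 6: v0=F3 v1=C4 downbeat P5
bar 7: v0=A3 v1=D4 downbeat P4
bar 8: v0=G3 v1=G4 downbeat P8
  -> R4 @ bar 7 tick 0 v(0, 1): A3/D4 P4 untreated
  -> R8 @ bar 7 tick 0 v(0, 1): penult P4 not 3rd/6th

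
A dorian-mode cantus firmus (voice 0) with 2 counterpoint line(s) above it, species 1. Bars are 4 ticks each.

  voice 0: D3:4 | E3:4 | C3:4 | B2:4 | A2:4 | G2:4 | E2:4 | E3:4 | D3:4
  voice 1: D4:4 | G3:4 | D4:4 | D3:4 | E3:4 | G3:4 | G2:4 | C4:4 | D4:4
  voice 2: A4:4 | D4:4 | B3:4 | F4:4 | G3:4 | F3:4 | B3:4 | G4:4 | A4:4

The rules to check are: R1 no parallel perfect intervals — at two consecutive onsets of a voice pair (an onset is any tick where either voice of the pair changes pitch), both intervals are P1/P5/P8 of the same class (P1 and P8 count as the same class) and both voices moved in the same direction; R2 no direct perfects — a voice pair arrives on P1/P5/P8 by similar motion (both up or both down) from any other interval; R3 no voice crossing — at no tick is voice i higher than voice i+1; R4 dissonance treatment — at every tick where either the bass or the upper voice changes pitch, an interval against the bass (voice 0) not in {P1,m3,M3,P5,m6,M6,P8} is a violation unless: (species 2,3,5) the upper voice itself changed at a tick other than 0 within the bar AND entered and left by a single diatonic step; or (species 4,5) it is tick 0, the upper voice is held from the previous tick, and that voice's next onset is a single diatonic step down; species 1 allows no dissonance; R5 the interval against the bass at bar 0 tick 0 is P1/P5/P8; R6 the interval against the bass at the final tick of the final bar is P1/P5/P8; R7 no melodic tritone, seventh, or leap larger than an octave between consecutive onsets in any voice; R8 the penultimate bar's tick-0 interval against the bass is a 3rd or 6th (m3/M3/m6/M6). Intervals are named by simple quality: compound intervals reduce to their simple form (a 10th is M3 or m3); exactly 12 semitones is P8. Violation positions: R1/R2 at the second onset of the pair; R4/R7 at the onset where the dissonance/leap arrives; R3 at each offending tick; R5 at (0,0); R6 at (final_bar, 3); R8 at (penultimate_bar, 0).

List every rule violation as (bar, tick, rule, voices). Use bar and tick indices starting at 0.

bar 0: v0=D3 v1=D4 v2=A4 downbeat P5
bar 1: v0=E3 v1=G3 v2=D4 downbeat m7
bar 2: v0=C3 v1=D4 v2=B3 downbeat M7
bar 3: v0=B2 v1=D3 v2=F4 downbeat TT
bar 4: v0=A2 v1=E3 v2=G3 downbeat m7
bar 5: v0=G2 v1=G3 v2=F3 downbeat m7
bar 6: v0=E2 v1=G2 v2=B3 downbeat P5
bar 7: v0=E3 v1=C4 v2=G4 downbeat m3
bar 8: v0=D3 v1=D4 v2=A4 downbeat P5
  -> R1 @ bar 1 tick 0 v(1, 2): D4/A4 P5 -> G3/D4 P5 similar
  -> R4 @ bar 1 tick 0 v(0, 2): E3/D4 m7 untreated
  -> R3 @ bar 2 tick 0 v(1, 2): D4 above B3
  -> R4 @ bar 2 tick 0 v(0, 1): C3/D4 M2 untreated
  -> R4 @ bar 2 tick 0 v(0, 2): C3/B3 M7 untreated
  -> R3 @ bar 2 tick 1 v(1, 2): D4 above B3
  -> R3 @ bar 2 tick 2 v(1, 2): D4 above B3
  -> R3 @ bar 2 tick 3 v(1, 2): D4 above B3
  -> R4 @ bar 3 tick 0 v(0, 2): B2/F4 TT untreated
  -> R7 @ bar 3 tick 0 v(2,): B3->F4 leap 6st
  -> R4 @ bar 4 tick 0 v(0, 2): A2/G3 m7 untreated
  -> R7 @ bar 4 tick 0 v(2,): F4->G3 leap 10st
  -> R3 @ bar 5 tick 0 v(1, 2): G3 above F3
  -> R4 @ bar 5 tick 0 v(0, 2): G2/F3 m7 untreated
  -> R3 @ bar 5 tick 1 v(1, 2): G3 above F3
  -> R3 @ bar 5 tick 2 v(1, 2): G3 above F3
  -> R3 @ bar 5 tick 3 v(1, 2): G3 above F3
  -> R7 @ bar 6 tick 0 v(2,): F3->B3 leap 6st
  -> R2 @ bar 7 tick 0 v(1, 2): G2/B3 M3 -> C4/G4 P5 similar
  -> R7 @ bar 7 tick 0 v(1,): G2->C4 leap 17st
  -> R1 @ bar 8 tick 0 v(1, 2): C4/G4 P5 -> D4/A4 P5 similar

(1, 0, R1, (1, 2))
(1, 0, R4, (0, 2))
(2, 0, R3, (1, 2))
(2, 0, R4, (0, 1))
(2, 0, R4, (0, 2))
(2, 1, R3, (1, 2))
(2, 2, R3, (1, 2))
(2, 3, R3, (1, 2))
(3, 0, R4, (0, 2))
(3, 0, R7, (2,))
(4, 0, R4, (0, 2))
(4, 0, R7, (2,))
(5, 0, R3, (1, 2))
(5, 0, R4, (0, 2))
(5, 1, R3, (1, 2))
(5, 2, R3, (1, 2))
(5, 3, R3, (1, 2))
(6, 0, R7, (2,))
(7, 0, R2, (1, 2))
(7, 0, R7, (1,))
(8, 0, R1, (1, 2))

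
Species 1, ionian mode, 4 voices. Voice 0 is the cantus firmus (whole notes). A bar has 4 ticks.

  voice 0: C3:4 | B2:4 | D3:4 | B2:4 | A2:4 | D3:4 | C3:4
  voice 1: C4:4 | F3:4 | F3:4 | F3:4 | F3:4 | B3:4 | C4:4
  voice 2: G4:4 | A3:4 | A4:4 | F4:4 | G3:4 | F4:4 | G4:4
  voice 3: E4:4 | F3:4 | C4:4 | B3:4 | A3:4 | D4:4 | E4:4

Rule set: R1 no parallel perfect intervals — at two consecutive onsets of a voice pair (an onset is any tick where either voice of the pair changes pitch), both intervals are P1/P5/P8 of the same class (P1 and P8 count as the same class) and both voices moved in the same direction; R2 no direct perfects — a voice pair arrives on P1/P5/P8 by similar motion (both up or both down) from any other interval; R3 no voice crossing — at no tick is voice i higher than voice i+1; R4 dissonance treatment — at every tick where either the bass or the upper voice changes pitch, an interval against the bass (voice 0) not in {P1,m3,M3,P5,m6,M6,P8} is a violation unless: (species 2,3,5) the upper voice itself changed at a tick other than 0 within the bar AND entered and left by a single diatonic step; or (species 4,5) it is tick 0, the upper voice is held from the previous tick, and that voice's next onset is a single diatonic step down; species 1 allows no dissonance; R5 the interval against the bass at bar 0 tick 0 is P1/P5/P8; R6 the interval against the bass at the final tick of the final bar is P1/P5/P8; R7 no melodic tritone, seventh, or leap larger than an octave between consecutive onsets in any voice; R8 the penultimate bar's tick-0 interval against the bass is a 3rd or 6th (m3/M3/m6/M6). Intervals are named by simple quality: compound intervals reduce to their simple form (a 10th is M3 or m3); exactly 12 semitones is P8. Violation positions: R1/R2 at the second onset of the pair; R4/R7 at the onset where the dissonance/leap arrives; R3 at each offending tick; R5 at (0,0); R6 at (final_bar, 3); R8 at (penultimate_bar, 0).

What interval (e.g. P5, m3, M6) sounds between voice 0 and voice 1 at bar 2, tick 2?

voice 0=D3 voice 1=F3 -> m3

m3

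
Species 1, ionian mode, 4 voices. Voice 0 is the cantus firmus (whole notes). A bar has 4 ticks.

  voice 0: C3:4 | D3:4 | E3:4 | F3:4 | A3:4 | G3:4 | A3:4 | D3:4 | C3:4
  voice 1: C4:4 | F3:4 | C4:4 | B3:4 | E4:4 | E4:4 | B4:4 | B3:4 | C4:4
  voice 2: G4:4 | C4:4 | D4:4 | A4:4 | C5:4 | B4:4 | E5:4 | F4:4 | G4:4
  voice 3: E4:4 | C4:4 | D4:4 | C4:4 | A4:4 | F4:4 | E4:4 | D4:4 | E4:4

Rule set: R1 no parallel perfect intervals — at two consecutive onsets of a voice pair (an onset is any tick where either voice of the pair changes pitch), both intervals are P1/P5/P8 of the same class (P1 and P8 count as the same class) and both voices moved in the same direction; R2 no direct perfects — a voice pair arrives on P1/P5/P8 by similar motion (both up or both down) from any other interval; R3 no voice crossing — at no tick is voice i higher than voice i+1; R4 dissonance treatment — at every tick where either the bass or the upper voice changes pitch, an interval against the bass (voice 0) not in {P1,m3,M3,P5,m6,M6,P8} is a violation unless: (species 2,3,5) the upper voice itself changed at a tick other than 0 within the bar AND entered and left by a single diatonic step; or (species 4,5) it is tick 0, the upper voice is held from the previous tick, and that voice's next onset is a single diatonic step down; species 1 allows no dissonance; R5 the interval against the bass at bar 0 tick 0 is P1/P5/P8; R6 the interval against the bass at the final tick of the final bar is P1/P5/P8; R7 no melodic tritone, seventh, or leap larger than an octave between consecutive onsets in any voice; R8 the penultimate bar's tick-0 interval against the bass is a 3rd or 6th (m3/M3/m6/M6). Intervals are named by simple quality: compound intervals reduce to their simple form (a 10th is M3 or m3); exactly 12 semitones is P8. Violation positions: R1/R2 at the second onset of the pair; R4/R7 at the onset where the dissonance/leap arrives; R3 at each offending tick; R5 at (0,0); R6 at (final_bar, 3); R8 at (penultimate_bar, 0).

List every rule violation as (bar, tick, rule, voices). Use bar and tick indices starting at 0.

(0, 0, R3, (2, 3))
(0, 0, R5, (0, 3))
(0, 1, R3, (2, 3))
(0, 2, R3, (2, 3))
(0, 3, R3, (2, 3))
(1, 0, R1, (1, 2))
(1, 0, R2, (1, 3))
(1, 0, R2, (2, 3))
(1, 0, R4, (0, 2))
(1, 0, R4, (0, 3))
(2, 0, R1, (2, 3))
(2, 0, R4, (0, 2))
(2, 0, R4, (0, 3))
(3, 0, R3, (2, 3))
(3, 0, R4, (0, 1))
(3, 1, R3, (2, 3))
(3, 2, R3, (2, 3))
(3, 3, R3, (2, 3))
(4, 0, R2, (0, 1))
(4, 0, R2, (0, 3))
(4, 0, R3, (2, 3))
(4, 1, R3, (2, 3))
(4, 2, R3, (2, 3))
(4, 3, R3, (2, 3))
(5, 0, R3, (2, 3))
(5, 0, R4, (0, 3))
(5, 1, R3, (2, 3))
(5, 2, R3, (2, 3))
(5, 3, R3, (2, 3))
(6, 0, R2, (0, 2))
(6, 0, R3, (2, 3))
(6, 0, R4, (0, 1))
(6, 1, R3, (2, 3))
(6, 2, R3, (2, 3))
(6, 3, R3, (2, 3))
(7, 0, R2, (0, 3))
(7, 0, R3, (2, 3))
(7, 0, R7, (2,))
(7, 0, R8, (0, 3))
(7, 1, R3, (2, 3))
(7, 2, R3, (2, 3))
(7, 3, R3, (2, 3))
(8, 0, R2, (1, 2))
(8, 0, R3, (2, 3))
(8, 1, R3, (2, 3))
(8, 2, R3, (2, 3))
(8, 3, R3, (2, 3))
(8, 3, R6, (0, 3))

bar 0: v0=C3 v1=C4 v2=G4 v3=E4 downbeat M3
bar 1: v0=D3 v1=F3 v2=C4 v3=C4 downbeat m7
bar 2: v0=E3 v1=C4 v2=D4 v3=D4 downbeat m7
bar 3: v0=F3 v1=B3 v2=A4 v3=C4 downbeat P5
bar 4: v0=A3 v1=E4 v2=C5 v3=A4 downbeat P8
bar 5: v0=G3 v1=E4 v2=B4 v3=F4 downbeat m7
bar 6: v0=A3 v1=B4 v2=E5 v3=E4 downbeat P5
bar 7: v0=D3 v1=B3 v2=F4 v3=D4 downbeat P8
bar 8: v0=C3 v1=C4 v2=G4 v3=E4 downbeat M3
  -> R3 @ bar 0 tick 0 v(2, 3): G4 above E4
  -> R5 @ bar 0 tick 0 v(0, 3): opens on M3
  -> R3 @ bar 0 tick 1 v(2, 3): G4 above E4
  -> R3 @ bar 0 tick 2 v(2, 3): G4 above E4
  -> R3 @ bar 0 tick 3 v(2, 3): G4 above E4
  -> R1 @ bar 1 tick 0 v(1, 2): C4/G4 P5 -> F3/C4 P5 similar
  -> R2 @ bar 1 tick 0 v(1, 3): C4/E4 M3 -> F3/C4 P5 similar
  -> R2 @ bar 1 tick 0 v(2, 3): G4/E4 m3 -> C4/C4 P1 similar
  -> R4 @ bar 1 tick 0 v(0, 2): D3/C4 m7 untreated
  -> R4 @ bar 1 tick 0 v(0, 3): D3/C4 m7 untreated
  -> R1 @ bar 2 tick 0 v(2, 3): C4/C4 P1 -> D4/D4 P1 similar
  -> R4 @ bar 2 tick 0 v(0, 2): E3/D4 m7 untreated
  -> R4 @ bar 2 tick 0 v(0, 3): E3/D4 m7 untreated
  -> R3 @ bar 3 tick 0 v(2, 3): A4 above C4
  -> R4 @ bar 3 tick 0 v(0, 1): F3/B3 TT untreated
  -> R3 @ bar 3 tick 1 v(2, 3): A4 above C4
  -> R3 @ bar 3 tick 2 v(2, 3): A4 above C4
  -> R3 @ bar 3 tick 3 v(2, 3): A4 above C4
  -> R2 @ bar 4 tick 0 v(0, 1): F3/B3 TT -> A3/E4 P5 similar
  -> R2 @ bar 4 tick 0 v(0, 3): F3/C4 P5 -> A3/A4 P8 similar
  -> R3 @ bar 4 tick 0 v(2, 3): C5 above A4
  -> R3 @ bar 4 tick 1 v(2, 3): C5 above A4
  -> R3 @ bar 4 tick 2 v(2, 3): C5 above A4
  -> R3 @ bar 4 tick 3 v(2, 3): C5 above A4
  -> R3 @ bar 5 tick 0 v(2, 3): B4 above F4
  -> R4 @ bar 5 tick 0 v(0, 3): G3/F4 m7 untreated
  -> R3 @ bar 5 tick 1 v(2, 3): B4 above F4
  -> R3 @ bar 5 tick 2 v(2, 3): B4 above F4
  -> R3 @ bar 5 tick 3 v(2, 3): B4 above F4
  -> R2 @ bar 6 tick 0 v(0, 2): G3/B4 M3 -> A3/E5 P5 similar
  -> R3 @ bar 6 tick 0 v(2, 3): E5 above E4
  -> R4 @ bar 6 tick 0 v(0, 1): A3/B4 M2 untreated
  -> R3 @ bar 6 tick 1 v(2, 3): E5 above E4
  -> R3 @ bar 6 tick 2 v(2, 3): E5 above E4
  -> R3 @ bar 6 tick 3 v(2, 3): E5 above E4
  -> R2 @ bar 7 tick 0 v(0, 3): A3/E4 P5 -> D3/D4 P8 similar
  -> R3 @ bar 7 tick 0 v(2, 3): F4 above D4
  -> R7 @ bar 7 tick 0 v(2,): E5->F4 leap 11st
  -> R8 @ bar 7 tick 0 v(0, 3): penult P8 not 3rd/6th
  -> R3 @ bar 7 tick 1 v(2, 3): F4 above D4
  -> R3 @ bar 7 tick 2 v(2, 3): F4 above D4
  -> R3 @ bar 7 tick 3 v(2, 3): F4 above D4
  -> R2 @ bar 8 tick 0 v(1, 2): B3/F4 TT -> C4/G4 P5 similar
  -> R3 @ bar 8 tick 0 v(2, 3): G4 above E4
  -> R3 @ bar 8 tick 1 v(2, 3): G4 above E4
  -> R3 @ bar 8 tick 2 v(2, 3): G4 above E4
  -> R3 @ bar 8 tick 3 v(2, 3): G4 above E4
  -> R6 @ bar 8 tick 3 v(0, 3): closes on M3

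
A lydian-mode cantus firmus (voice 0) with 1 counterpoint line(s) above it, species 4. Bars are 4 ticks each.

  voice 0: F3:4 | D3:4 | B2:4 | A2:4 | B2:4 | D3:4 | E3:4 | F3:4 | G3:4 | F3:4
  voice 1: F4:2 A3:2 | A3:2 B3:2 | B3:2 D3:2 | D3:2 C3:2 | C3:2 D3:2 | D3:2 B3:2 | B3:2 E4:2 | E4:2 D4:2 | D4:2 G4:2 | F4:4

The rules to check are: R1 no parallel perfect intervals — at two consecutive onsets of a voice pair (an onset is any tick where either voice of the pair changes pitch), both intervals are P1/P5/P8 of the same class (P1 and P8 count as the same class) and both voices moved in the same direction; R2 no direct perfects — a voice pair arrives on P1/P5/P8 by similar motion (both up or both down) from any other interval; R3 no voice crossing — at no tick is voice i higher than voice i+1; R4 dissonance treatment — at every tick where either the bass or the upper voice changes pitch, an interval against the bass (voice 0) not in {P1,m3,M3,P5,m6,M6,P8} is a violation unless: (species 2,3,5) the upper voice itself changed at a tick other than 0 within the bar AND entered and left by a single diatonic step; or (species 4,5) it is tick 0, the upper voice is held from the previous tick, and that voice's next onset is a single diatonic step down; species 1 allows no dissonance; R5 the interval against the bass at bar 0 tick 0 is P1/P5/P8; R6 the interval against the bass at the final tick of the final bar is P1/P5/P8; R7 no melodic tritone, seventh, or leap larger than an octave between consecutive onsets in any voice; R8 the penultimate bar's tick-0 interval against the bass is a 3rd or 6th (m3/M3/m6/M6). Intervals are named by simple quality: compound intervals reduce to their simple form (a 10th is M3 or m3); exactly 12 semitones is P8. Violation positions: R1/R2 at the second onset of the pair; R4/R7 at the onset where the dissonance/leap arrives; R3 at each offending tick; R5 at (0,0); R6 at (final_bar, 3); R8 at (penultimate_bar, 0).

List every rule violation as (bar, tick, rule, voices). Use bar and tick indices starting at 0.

(4, 0, R4, (0, 1))
(8, 0, R8, (0, 1))
(9, 0, R1, (0, 1))

bar 0: v0=F3 v1=F4 downbeat P8
bar 1: v0=D3 v1=A3 downbeat P5
bar 2: v0=B2 v1=B3 downbeat P8
bar 3: v0=A2 v1=D3 downbeat P4
bar 4: v0=B2 v1=C3 downbeat m2
bar 5: v0=D3 v1=D3 downbeat P1
bar 6: v0=E3 v1=B3 downbeat P5
bar 7: v0=F3 v1=E4 downbeat M7
bar 8: v0=G3 v1=D4 downbeat P5
bar 9: v0=F3 v1=F4 downbeat P8
  -> R4 @ bar 4 tick 0 v(0, 1): B2/C3 m2 untreated
  -> R8 @ bar 8 tick 0 v(0, 1): penult P5 not 3rd/6th
  -> R1 @ bar 9 tick 0 v(0, 1): G3/G4 P8 -> F3/F4 P8 similar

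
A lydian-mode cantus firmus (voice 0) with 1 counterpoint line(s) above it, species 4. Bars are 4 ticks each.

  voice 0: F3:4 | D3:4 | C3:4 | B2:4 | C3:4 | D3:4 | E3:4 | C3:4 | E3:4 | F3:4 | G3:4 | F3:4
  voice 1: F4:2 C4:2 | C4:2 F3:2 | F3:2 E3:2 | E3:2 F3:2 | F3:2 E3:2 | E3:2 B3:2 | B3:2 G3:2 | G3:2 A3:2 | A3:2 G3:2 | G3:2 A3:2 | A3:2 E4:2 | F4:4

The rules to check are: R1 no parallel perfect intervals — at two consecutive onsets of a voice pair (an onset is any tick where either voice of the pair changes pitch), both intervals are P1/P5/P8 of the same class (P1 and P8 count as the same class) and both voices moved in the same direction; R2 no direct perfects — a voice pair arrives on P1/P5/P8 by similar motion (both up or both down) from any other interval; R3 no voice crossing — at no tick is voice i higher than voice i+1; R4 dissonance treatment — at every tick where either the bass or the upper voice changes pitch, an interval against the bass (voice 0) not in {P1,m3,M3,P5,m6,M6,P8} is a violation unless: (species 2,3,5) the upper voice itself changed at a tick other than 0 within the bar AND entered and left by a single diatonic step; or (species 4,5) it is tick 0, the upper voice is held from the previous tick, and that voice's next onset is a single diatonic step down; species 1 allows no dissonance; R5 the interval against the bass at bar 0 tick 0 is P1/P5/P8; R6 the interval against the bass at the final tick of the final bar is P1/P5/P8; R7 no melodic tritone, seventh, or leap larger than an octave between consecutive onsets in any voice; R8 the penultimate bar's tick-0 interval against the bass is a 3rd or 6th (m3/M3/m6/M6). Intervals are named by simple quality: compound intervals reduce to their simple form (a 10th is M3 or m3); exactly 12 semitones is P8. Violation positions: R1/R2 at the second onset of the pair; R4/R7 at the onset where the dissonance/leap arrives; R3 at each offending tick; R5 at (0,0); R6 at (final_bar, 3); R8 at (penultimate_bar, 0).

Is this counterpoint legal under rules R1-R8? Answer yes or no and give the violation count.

No (7 violations)

bar 0: v0=F3 v1=F4 (P8)
bar 1: v0=D3 v1=C4 (m7)
bar 2: v0=C3 v1=F3 (P4)
bar 3: v0=B2 v1=E3 (P4)
bar 4: v0=C3 v1=F3 (P4)
bar 5: v0=D3 v1=E3 (M2)
bar 6: v0=E3 v1=B3 (P5)
bar 7: v0=C3 v1=G3 (P5)
bar 8: v0=E3 v1=A3 (P4)
bar 9: v0=F3 v1=G3 (M2)
bar 10: v0=G3 v1=A3 (M2)
bar 11: v0=F3 v1=F4 (P8)
  R4 @ bar1.0: D3/C4 m7 untreated
  R4 @ bar3.0: B2/E3 P4 untreated
  R4 @ bar3.2: B2/F3 TT untreated
  R4 @ bar5.0: D3/E3 M2 untreated
  R4 @ bar9.0: F3/G3 M2 untreated
  R4 @ bar10.0: G3/A3 M2 untreated
  R8 @ bar10.0: penult M2 not 3rd/6th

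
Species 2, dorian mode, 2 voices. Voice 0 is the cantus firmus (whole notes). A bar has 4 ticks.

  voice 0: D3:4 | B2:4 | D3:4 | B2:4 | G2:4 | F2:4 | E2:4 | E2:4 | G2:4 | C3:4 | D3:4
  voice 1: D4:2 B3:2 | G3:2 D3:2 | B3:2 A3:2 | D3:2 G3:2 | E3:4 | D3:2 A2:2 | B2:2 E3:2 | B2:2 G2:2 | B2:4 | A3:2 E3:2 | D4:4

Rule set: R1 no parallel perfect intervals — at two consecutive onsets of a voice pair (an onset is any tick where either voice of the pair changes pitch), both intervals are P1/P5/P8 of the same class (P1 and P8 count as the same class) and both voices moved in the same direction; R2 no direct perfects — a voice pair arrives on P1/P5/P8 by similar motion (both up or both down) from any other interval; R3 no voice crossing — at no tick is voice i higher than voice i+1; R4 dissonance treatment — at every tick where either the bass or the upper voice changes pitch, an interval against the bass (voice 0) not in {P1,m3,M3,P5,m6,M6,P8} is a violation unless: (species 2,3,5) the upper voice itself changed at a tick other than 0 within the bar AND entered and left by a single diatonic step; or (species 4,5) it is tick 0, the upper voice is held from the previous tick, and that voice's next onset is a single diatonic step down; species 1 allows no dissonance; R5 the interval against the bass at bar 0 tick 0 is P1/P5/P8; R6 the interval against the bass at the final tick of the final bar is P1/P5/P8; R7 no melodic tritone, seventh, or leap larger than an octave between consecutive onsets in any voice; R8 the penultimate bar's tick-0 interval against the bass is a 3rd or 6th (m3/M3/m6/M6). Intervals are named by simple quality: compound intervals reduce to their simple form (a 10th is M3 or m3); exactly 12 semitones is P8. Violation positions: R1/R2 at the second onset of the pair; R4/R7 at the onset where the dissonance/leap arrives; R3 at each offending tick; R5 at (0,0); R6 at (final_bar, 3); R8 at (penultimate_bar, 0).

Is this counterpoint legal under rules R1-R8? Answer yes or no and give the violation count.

bar 0: v0=D3 v1=D4 (P8)
bar 1: v0=B2 v1=G3 (m6)
bar 2: v0=D3 v1=B3 (M6)
bar 3: v0=B2 v1=D3 (m3)
bar 4: v0=G2 v1=E3 (M6)
bar 5: v0=F2 v1=D3 (M6)
bar 6: v0=E2 v1=B2 (P5)
bar 7: v0=E2 v1=B2 (P5)
bar 8: v0=G2 v1=B2 (M3)
bar 9: v0=C3 v1=A3 (M6)
bar 10: v0=D3 v1=D4 (P8)
  R7 @ bar9.0: B2->A3 leap 10st
  R2 @ bar10.0: C3/E3 M3 -> D3/D4 P8 similar
  R7 @ bar10.0: E3->D4 leap 10st

No (3 violations)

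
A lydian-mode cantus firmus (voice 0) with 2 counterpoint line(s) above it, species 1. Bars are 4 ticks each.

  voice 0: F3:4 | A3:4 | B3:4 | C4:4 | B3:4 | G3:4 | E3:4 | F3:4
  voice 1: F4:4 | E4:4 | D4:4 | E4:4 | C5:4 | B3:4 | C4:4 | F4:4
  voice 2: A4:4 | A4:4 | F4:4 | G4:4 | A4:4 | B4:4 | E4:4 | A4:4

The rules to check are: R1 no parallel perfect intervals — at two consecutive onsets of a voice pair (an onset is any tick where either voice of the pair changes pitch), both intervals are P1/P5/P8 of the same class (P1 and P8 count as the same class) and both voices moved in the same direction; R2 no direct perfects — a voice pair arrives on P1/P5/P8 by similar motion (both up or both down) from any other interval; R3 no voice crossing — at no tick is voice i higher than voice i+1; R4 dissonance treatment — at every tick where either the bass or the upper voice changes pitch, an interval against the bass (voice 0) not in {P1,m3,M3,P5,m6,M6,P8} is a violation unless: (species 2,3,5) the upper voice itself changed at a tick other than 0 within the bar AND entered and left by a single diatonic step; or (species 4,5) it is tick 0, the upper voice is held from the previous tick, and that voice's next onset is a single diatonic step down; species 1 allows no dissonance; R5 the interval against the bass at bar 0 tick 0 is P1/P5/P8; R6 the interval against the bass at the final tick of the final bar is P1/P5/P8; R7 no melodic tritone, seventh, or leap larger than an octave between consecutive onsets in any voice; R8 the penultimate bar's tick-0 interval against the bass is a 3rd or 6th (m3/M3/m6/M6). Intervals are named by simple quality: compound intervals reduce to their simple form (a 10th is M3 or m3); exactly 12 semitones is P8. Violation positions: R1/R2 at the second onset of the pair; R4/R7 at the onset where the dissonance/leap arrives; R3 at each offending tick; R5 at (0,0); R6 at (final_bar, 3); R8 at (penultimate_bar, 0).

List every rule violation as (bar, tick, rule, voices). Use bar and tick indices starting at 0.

bar 0: v0=F3 v1=F4 v2=A4 downbeat M3
bar 1: v0=A3 v1=E4 v2=A4 downbeat P8
bar 2: v0=B3 v1=D4 v2=F4 downbeat TT
bar 3: v0=C4 v1=E4 v2=G4 downbeat P5
bar 4: v0=B3 v1=C5 v2=A4 downbeat m7
bar 5: v0=G3 v1=B3 v2=B4 downbeat M3
bar 6: v0=E3 v1=C4 v2=E4 downbeat P8
bar 7: v0=F3 v1=F4 v2=A4 downbeat M3
  -> R5 @ bar 0 tick 0 v(0, 2): opens on M3
  -> R4 @ bar 2 tick 0 v(0, 2): B3/F4 TT untreated
  -> R2 @ bar 3 tick 0 v(0, 2): B3/F4 TT -> C4/G4 P5 similar
  -> R3 @ bar 4 tick 0 v(1, 2): C5 above A4
  -> R4 @ bar 4 tick 0 v(0, 1): B3/C5 m2 untreated
  -> R4 @ bar 4 tick 0 v(0, 2): B3/A4 m7 untreated
  -> R3 @ bar 4 tick 1 v(1, 2): C5 above A4
  -> R3 @ bar 4 tick 2 v(1, 2): C5 above A4
  -> R3 @ bar 4 tick 3 v(1, 2): C5 above A4
  -> R7 @ bar 5 tick 0 v(1,): C5->B3 leap 13st
  -> R2 @ bar 6 tick 0 v(0, 2): G3/B4 M3 -> E3/E4 P8 similar
  -> R8 @ bar 6 tick 0 v(0, 2): penult P8 not 3rd/6th
  -> R2 @ bar 7 tick 0 v(0, 1): E3/C4 m6 -> F3/F4 P8 similar
  -> R6 @ bar 7 tick 3 v(0, 2): closes on M3

(0, 0, R5, (0, 2))
(2, 0, R4, (0, 2))
(3, 0, R2, (0, 2))
(4, 0, R3, (1, 2))
(4, 0, R4, (0, 1))
(4, 0, R4, (0, 2))
(4, 1, R3, (1, 2))
(4, 2, R3, (1, 2))
(4, 3, R3, (1, 2))
(5, 0, R7, (1,))
(6, 0, R2, (0, 2))
(6, 0, R8, (0, 2))
(7, 0, R2, (0, 1))
(7, 3, R6, (0, 2))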